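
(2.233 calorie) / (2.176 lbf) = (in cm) 1 calorie = 4.184 J, so 2.233 calorie = 2.233 * 4.184 = 9.342872 J. 1 lbf = 4.4482216 N, so 2.176 lbf = 2.176 * 4.4482216 = 9.6793302 N. Combine: 9.342872 J / 9.6793302 N = 0.96523951 m. 1 cm = 0.01 m, so 0.96523951 m = 0.96523951 / 0.01 = 96.523951 cm ≈ 96.52 cm (4 s.f.). Final answer: 96.52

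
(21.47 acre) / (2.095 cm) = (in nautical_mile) 1 acre = 4046.8564 m^2, so 21.47 acre = 21.47 * 4046.8564 = 86886.007 m^2. 1 cm = 0.01 m, so 2.095 cm = 2.095 * 0.01 = 0.02095 m. Combine: 86886.007 m^2 / 0.02095 m = 4147303.5 m. 1 nautical_mile = 1852 m, so 4147303.5 m = 4147303.5 / 1852 = 2239.3647 nautical_mile ≈ 2239 nautical_mile (4 s.f.). Final answer: 2239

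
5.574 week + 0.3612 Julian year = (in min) 2.462e+05. Check: 1 week = 604800 s, so 5.574 week = 5.574 * 604800 = 3371155.2 s. 1 Julian year = 31557600 s, so 0.3612 Julian year = 0.3612 * 31557600 = 11398605 s. Sum: 3371155.2 + 11398605 = 14769760 s. 1 min = 60 s, so 14769760 s = 14769760 / 60 = 246162.67 min ≈ 2.462e+05 min (4 s.f.).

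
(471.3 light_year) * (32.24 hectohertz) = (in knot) 1 light_year = 9.4607305e+15 m, so 471.3 light_year = 471.3 * 9.4607305e+15 = 4.4588423e+18 m. 1 hectohertz = 100 Hz, so 32.24 hectohertz = 32.24 * 100 = 3224 Hz. Combine: 4.4588423e+18 m * 3224 Hz = 1.4375307e+22 m/s. 1 knot = 0.51444444 m/s, so 1.4375307e+22 m/s = 1.4375307e+22 / 0.51444444 = 2.7943362e+22 knot ≈ 2.794e+22 knot (4 s.f.). Final answer: 2.794e+22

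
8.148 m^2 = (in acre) 1 acre = 4046.8564 m^2, so 8.148 m^2 = 8.148 / 4046.8564 = 0.0020134146 acre ≈ 0.002013 acre (4 s.f.). Final answer: 0.002013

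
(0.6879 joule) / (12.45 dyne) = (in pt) 1.566e+07. Check: 0.6879 joule = 0.6879 J. 1 dyne = 1e-05 N, so 12.45 dyne = 12.45 * 1e-05 = 0.0001245 N. Combine: 0.6879 J / 0.0001245 N = 5525.3012 m. 1 pt = 0.00035277778 m, so 5525.3012 m = 5525.3012 / 0.00035277778 = 15662271 pt ≈ 1.566e+07 pt (4 s.f.).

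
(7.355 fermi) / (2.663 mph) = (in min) 1 fermi = 1e-15 m, so 7.355 fermi = 7.355 * 1e-15 = 7.355e-15 m. 1 mph = 0.44704 m/s, so 2.663 mph = 2.663 * 0.44704 = 1.1904675 m/s. Combine: 7.355e-15 m / 1.1904675 m/s = 6.178245e-15 s. 1 min = 60 s, so 6.178245e-15 s = 6.178245e-15 / 60 = 1.0297075e-16 min ≈ 1.03e-16 min (4 s.f.). Final answer: 1.03e-16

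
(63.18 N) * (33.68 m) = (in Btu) 2.017. Check: 63.18 N is already in N. 33.68 m is already in m. Combine: 63.18 N * 33.68 m = 2127.9024 J. 1 Btu = 1055.0559 J, so 2127.9024 J = 2127.9024 / 1055.0559 = 2.0168623 Btu ≈ 2.017 Btu (4 s.f.).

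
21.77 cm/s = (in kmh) 0.7837. Check: 1 cm/s = 0.01 m/s, so 21.77 cm/s = 21.77 * 0.01 = 0.2177 m/s. 1 kmh = 0.27777778 m/s, so 0.2177 m/s = 0.2177 / 0.27777778 = 0.78372 kmh ≈ 0.7837 kmh (4 s.f.).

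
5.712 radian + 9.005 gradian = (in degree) 335.4. Check: 5.712 radian = 5.712 rad. 1 gradian = 0.015707963 rad, so 9.005 gradian = 9.005 * 0.015707963 = 0.14145021 rad. Sum: 5.712 + 0.14145021 = 5.8534502 rad. 1 degree = 0.017453293 rad, so 5.8534502 rad = 5.8534502 / 0.017453293 = 335.37799 degree ≈ 335.4 degree (4 s.f.).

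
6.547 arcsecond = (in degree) 1 arcsecond = 4.8481368e-06 rad, so 6.547 arcsecond = 6.547 * 4.8481368e-06 = 3.1740752e-05 rad. 1 degree = 0.017453293 rad, so 3.1740752e-05 rad = 3.1740752e-05 / 0.017453293 = 0.0018186111 degree ≈ 0.001819 degree (4 s.f.). Final answer: 0.001819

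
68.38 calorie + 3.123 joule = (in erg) 2.892e+09. Check: 1 calorie = 4.184 J, so 68.38 calorie = 68.38 * 4.184 = 286.10192 J. 3.123 joule = 3.123 J. Sum: 286.10192 + 3.123 = 289.22492 J. 1 erg = 1e-07 J, so 289.22492 J = 289.22492 / 1e-07 = 2.8922492e+09 erg ≈ 2.892e+09 erg (4 s.f.).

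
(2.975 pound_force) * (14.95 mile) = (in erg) 3.184e+12. Check: 1 pound_force = 4.4482216 N, so 2.975 pound_force = 2.975 * 4.4482216 = 13.233459 N. 1 mile = 1609.344 m, so 14.95 mile = 14.95 * 1609.344 = 24059.693 m. Combine: 13.233459 N * 24059.693 m = 318392.97 J. 1 erg = 1e-07 J, so 318392.97 J = 318392.97 / 1e-07 = 3.1839297e+12 erg ≈ 3.184e+12 erg (4 s.f.).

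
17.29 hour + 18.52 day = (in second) 1 hour = 3600 s, so 17.29 hour = 17.29 * 3600 = 62244 s. 1 day = 86400 s, so 18.52 day = 18.52 * 86400 = 1600128 s. Sum: 62244 + 1600128 = 1662372 s. 1662372 s = 1662372 second ≈ 1.662e+06 second (4 s.f.). Final answer: 1.662e+06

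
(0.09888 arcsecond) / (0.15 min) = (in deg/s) 3.052e-06. Check: 1 arcsecond = 4.8481368e-06 rad, so 0.09888 arcsecond = 0.09888 * 4.8481368e-06 = 4.7938377e-07 rad. 1 min = 60 s, so 0.15 min = 0.15 * 60 = 9 s. Combine: 4.7938377e-07 rad / 9 s = 5.3264863e-08 rad/s. 1 deg/s = 0.017453293 rad/s, so 5.3264863e-08 rad/s = 5.3264863e-08 / 0.017453293 = 3.0518519e-06 deg/s ≈ 3.052e-06 deg/s (4 s.f.).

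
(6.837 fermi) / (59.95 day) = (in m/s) 1.32e-21. Check: 1 fermi = 1e-15 m, so 6.837 fermi = 6.837 * 1e-15 = 6.837e-15 m. 1 day = 86400 s, so 59.95 day = 59.95 * 86400 = 5179680 s. Combine: 6.837e-15 m / 5179680 s = 1.3199657e-21 m/s. Result: 1.3199657e-21 m/s ≈ 1.32e-21 m/s (4 s.f.).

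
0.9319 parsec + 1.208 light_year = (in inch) 1.582e+18. Check: 1 parsec = 3.0856776e+16 m, so 0.9319 parsec = 0.9319 * 3.0856776e+16 = 2.8755429e+16 m. 1 light_year = 9.4607305e+15 m, so 1.208 light_year = 1.208 * 9.4607305e+15 = 1.1428562e+16 m. Sum: 2.8755429e+16 + 1.1428562e+16 = 4.0183992e+16 m. 1 inch = 0.0254 m, so 4.0183992e+16 m = 4.0183992e+16 / 0.0254 = 1.5820469e+18 inch ≈ 1.582e+18 inch (4 s.f.).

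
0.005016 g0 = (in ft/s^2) 0.1614. Check: 1 g0 = 9.80665 m/s^2, so 0.005016 g0 = 0.005016 * 9.80665 = 0.049190156 m/s^2. 1 ft/s^2 = 0.3048 m/s^2, so 0.049190156 m/s^2 = 0.049190156 / 0.3048 = 0.16138503 ft/s^2 ≈ 0.1614 ft/s^2 (4 s.f.).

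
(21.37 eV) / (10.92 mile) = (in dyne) 1 eV = 1.6021766e-19 J, so 21.37 eV = 21.37 * 1.6021766e-19 = 3.4238515e-18 J. 1 mile = 1609.344 m, so 10.92 mile = 10.92 * 1609.344 = 17574.036 m. Combine: 3.4238515e-18 J / 17574.036 m = 1.9482442e-22 N. 1 dyne = 1e-05 N, so 1.9482442e-22 N = 1.9482442e-22 / 1e-05 = 1.9482442e-17 dyne ≈ 1.948e-17 dyne (4 s.f.). Final answer: 1.948e-17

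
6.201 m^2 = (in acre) 0.001532. Check: 1 acre = 4046.8564 m^2, so 6.201 m^2 = 6.201 / 4046.8564 = 0.0015323005 acre ≈ 0.001532 acre (4 s.f.).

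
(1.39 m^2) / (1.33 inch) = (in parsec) 1.333e-15. Check: 1.39 m^2 is already in m^2. 1 inch = 0.0254 m, so 1.33 inch = 1.33 * 0.0254 = 0.033782 m. Combine: 1.39 m^2 / 0.033782 m = 41.146173 m. 1 parsec = 3.0856776e+16 m, so 41.146173 m = 41.146173 / 3.0856776e+16 = 1.3334566e-15 parsec ≈ 1.333e-15 parsec (4 s.f.).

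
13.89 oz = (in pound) 1 oz = 0.028349523 kg, so 13.89 oz = 13.89 * 0.028349523 = 0.39377488 kg. 1 pound = 0.45359237 kg, so 0.39377488 kg = 0.39377488 / 0.45359237 = 0.868125 pound ≈ 0.8681 pound (4 s.f.). Final answer: 0.8681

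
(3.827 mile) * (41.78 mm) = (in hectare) 1 mile = 1609.344 m, so 3.827 mile = 3.827 * 1609.344 = 6158.9595 m. 1 mm = 0.001 m, so 41.78 mm = 41.78 * 0.001 = 0.04178 m. Combine: 6158.9595 m * 0.04178 m = 257.32133 m^2. 1 hectare = 10000 m^2, so 257.32133 m^2 = 257.32133 / 10000 = 0.025732133 hectare ≈ 0.02573 hectare (4 s.f.). Final answer: 0.02573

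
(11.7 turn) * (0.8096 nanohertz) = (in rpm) 5.683e-07. Check: 1 turn = 6.2831853 rad, so 11.7 turn = 11.7 * 6.2831853 = 73.513268 rad. 1 nanohertz = 1e-09 Hz, so 0.8096 nanohertz = 0.8096 * 1e-09 = 8.096e-10 Hz. Combine: 73.513268 rad * 8.096e-10 Hz = 5.9516342e-08 rad/s. 1 rpm = 0.10471976 rad/s, so 5.9516342e-08 rad/s = 5.9516342e-08 / 0.10471976 = 5.683392e-07 rpm ≈ 5.683e-07 rpm (4 s.f.).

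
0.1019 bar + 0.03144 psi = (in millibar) 1 bar = 100000 Pa, so 0.1019 bar = 0.1019 * 100000 = 10190 Pa. 1 psi = 6894.7573 Pa, so 0.03144 psi = 0.03144 * 6894.7573 = 216.77117 Pa. Sum: 10190 + 216.77117 = 10406.771 Pa. 1 millibar = 100 Pa, so 10406.771 Pa = 10406.771 / 100 = 104.06771 millibar ≈ 104.1 millibar (4 s.f.). Final answer: 104.1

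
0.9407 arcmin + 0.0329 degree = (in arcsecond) 174.9. Check: 1 arcmin = 0.00029088821 rad, so 0.9407 arcmin = 0.9407 * 0.00029088821 = 0.00027363854 rad. 1 degree = 0.017453293 rad, so 0.0329 degree = 0.0329 * 0.017453293 = 0.00057421332 rad. Sum: 0.00027363854 + 0.00057421332 = 0.00084785186 rad. 1 arcsecond = 4.8481368e-06 rad, so 0.00084785186 rad = 0.00084785186 / 4.8481368e-06 = 174.882 arcsecond ≈ 174.9 arcsecond (4 s.f.).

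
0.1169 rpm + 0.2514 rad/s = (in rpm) 1 rpm = 0.10471976 rad/s, so 0.1169 rpm = 0.1169 * 0.10471976 = 0.012241739 rad/s. 0.2514 rad/s is already in rad/s. Sum: 0.012241739 + 0.2514 = 0.26364174 rad/s. 1 rpm = 0.10471976 rad/s, so 0.26364174 rad/s = 0.26364174 / 0.10471976 = 2.5175932 rpm ≈ 2.518 rpm (4 s.f.). Final answer: 2.518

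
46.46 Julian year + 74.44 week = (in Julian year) 1 Julian year = 31557600 s, so 46.46 Julian year = 46.46 * 31557600 = 1.4661661e+09 s. 1 week = 604800 s, so 74.44 week = 74.44 * 604800 = 45021312 s. Sum: 1.4661661e+09 + 45021312 = 1.5111874e+09 s. 1 Julian year = 31557600 s, so 1.5111874e+09 s = 1.5111874e+09 / 31557600 = 47.886639 Julian year ≈ 47.89 Julian year (4 s.f.). Final answer: 47.89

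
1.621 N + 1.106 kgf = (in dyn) 1.621 N is already in N. 1 kgf = 9.80665 N, so 1.106 kgf = 1.106 * 9.80665 = 10.846155 N. Sum: 1.621 + 10.846155 = 12.467155 N. 1 dyn = 1e-05 N, so 12.467155 N = 12.467155 / 1e-05 = 1246715.5 dyn ≈ 1.247e+06 dyn (4 s.f.). Final answer: 1.247e+06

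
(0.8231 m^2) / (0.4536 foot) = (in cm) 0.8231 m^2 is already in m^2. 1 foot = 0.3048 m, so 0.4536 foot = 0.4536 * 0.3048 = 0.13825728 m. Combine: 0.8231 m^2 / 0.13825728 m = 5.9533936 m. 1 cm = 0.01 m, so 5.9533936 m = 5.9533936 / 0.01 = 595.33936 cm ≈ 595.3 cm (4 s.f.). Final answer: 595.3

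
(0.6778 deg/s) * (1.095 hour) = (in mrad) 1 deg/s = 0.017453293 rad/s, so 0.6778 deg/s = 0.6778 * 0.017453293 = 0.011829842 rad/s. 1 hour = 3600 s, so 1.095 hour = 1.095 * 3600 = 3942 s. Combine: 0.011829842 rad/s * 3942 s = 46.633236 rad. 1 mrad = 0.001 rad, so 46.633236 rad = 46.633236 / 0.001 = 46633.236 mrad ≈ 4.663e+04 mrad (4 s.f.). Final answer: 4.663e+04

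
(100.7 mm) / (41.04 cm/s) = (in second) 1 mm = 0.001 m, so 100.7 mm = 100.7 * 0.001 = 0.1007 m. 1 cm/s = 0.01 m/s, so 41.04 cm/s = 41.04 * 0.01 = 0.4104 m/s. Combine: 0.1007 m / 0.4104 m/s = 0.24537037 s. 0.24537037 s = 0.24537037 second ≈ 0.2454 second (4 s.f.). Final answer: 0.2454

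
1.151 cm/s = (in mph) 1 cm/s = 0.01 m/s, so 1.151 cm/s = 1.151 * 0.01 = 0.01151 m/s. 1 mph = 0.44704 m/s, so 0.01151 m/s = 0.01151 / 0.44704 = 0.025747137 mph ≈ 0.02575 mph (4 s.f.). Final answer: 0.02575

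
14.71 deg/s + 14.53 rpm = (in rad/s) 1 deg/s = 0.017453293 rad/s, so 14.71 deg/s = 14.71 * 0.017453293 = 0.25673793 rad/s. 1 rpm = 0.10471976 rad/s, so 14.53 rpm = 14.53 * 0.10471976 = 1.521578 rad/s. Sum: 0.25673793 + 1.521578 = 1.778316 rad/s. Result: 1.778316 rad/s ≈ 1.778 rad/s (4 s.f.). Final answer: 1.778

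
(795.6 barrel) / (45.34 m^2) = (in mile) 0.001734. Check: 1 barrel = 0.15898729 m^3, so 795.6 barrel = 795.6 * 0.15898729 = 126.49029 m^3. 45.34 m^2 is already in m^2. Combine: 126.49029 m^3 / 45.34 m^2 = 2.7898168 m. 1 mile = 1609.344 m, so 2.7898168 m = 2.7898168 / 1609.344 = 0.0017335118 mile ≈ 0.001734 mile (4 s.f.).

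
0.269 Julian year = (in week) 14.04. Check: 1 Julian year = 31557600 s, so 0.269 Julian year = 0.269 * 31557600 = 8488994.4 s. 1 week = 604800 s, so 8488994.4 s = 8488994.4 / 604800 = 14.036036 week ≈ 14.04 week (4 s.f.).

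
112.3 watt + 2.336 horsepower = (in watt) 1854. Check: 112.3 watt = 112.3 W. 1 horsepower = 745.69987 W, so 2.336 horsepower = 2.336 * 745.69987 = 1741.9549 W. Sum: 112.3 + 1741.9549 = 1854.2549 W. 1854.2549 W = 1854.2549 watt ≈ 1854 watt (4 s.f.).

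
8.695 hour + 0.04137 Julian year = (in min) 1 hour = 3600 s, so 8.695 hour = 8.695 * 3600 = 31302 s. 1 Julian year = 31557600 s, so 0.04137 Julian year = 0.04137 * 31557600 = 1305537.9 s. Sum: 31302 + 1305537.9 = 1336839.9 s. 1 min = 60 s, so 1336839.9 s = 1336839.9 / 60 = 22280.665 min ≈ 2.228e+04 min (4 s.f.). Final answer: 2.228e+04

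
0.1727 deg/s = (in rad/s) 0.003014. Check: 1 deg/s = 0.017453293 rad/s, so 0.1727 deg/s = 0.1727 * 0.017453293 = 0.0030141836 rad/s. Result: 0.0030141836 rad/s ≈ 0.003014 rad/s (4 s.f.).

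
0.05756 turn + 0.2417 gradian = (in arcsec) 7.538e+04. Check: 1 turn = 6.2831853 rad, so 0.05756 turn = 0.05756 * 6.2831853 = 0.36166015 rad. 1 gradian = 0.015707963 rad, so 0.2417 gradian = 0.2417 * 0.015707963 = 0.0037966147 rad. Sum: 0.36166015 + 0.0037966147 = 0.36545676 rad. 1 arcsec = 4.8481368e-06 rad, so 0.36545676 rad = 0.36545676 / 4.8481368e-06 = 75380.868 arcsec ≈ 7.538e+04 arcsec (4 s.f.).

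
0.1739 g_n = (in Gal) 170.5. Check: 1 g_n = 9.80665 m/s^2, so 0.1739 g_n = 0.1739 * 9.80665 = 1.7053764 m/s^2. 1 Gal = 0.01 m/s^2, so 1.7053764 m/s^2 = 1.7053764 / 0.01 = 170.53764 Gal ≈ 170.5 Gal (4 s.f.).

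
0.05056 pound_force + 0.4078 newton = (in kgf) 0.06452. Check: 1 pound_force = 4.4482216 N, so 0.05056 pound_force = 0.05056 * 4.4482216 = 0.22490208 N. 0.4078 newton = 0.4078 N. Sum: 0.22490208 + 0.4078 = 0.63270208 N. 1 kgf = 9.80665 N, so 0.63270208 N = 0.63270208 / 9.80665 = 0.064517657 kgf ≈ 0.06452 kgf (4 s.f.).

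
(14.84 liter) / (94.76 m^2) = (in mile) 9.731e-08. Check: 1 liter = 0.001 m^3, so 14.84 liter = 14.84 * 0.001 = 0.01484 m^3. 94.76 m^2 is already in m^2. Combine: 0.01484 m^3 / 94.76 m^2 = 0.00015660616 m. 1 mile = 1609.344 m, so 0.00015660616 m = 0.00015660616 / 1609.344 = 9.7310558e-08 mile ≈ 9.731e-08 mile (4 s.f.).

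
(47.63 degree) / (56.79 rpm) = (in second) 0.1398. Check: 1 degree = 0.017453293 rad, so 47.63 degree = 47.63 * 0.017453293 = 0.83130032 rad. 1 rpm = 0.10471976 rad/s, so 56.79 rpm = 56.79 * 0.10471976 = 5.9470349 rad/s. Combine: 0.83130032 rad / 5.9470349 rad/s = 0.139784 s. 0.139784 s = 0.139784 second ≈ 0.1398 second (4 s.f.).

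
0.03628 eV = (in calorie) 1 eV = 1.6021766e-19 J, so 0.03628 eV = 0.03628 * 1.6021766e-19 = 5.8126968e-21 J. 1 calorie = 4.184 J, so 5.8126968e-21 J = 5.8126968e-21 / 4.184 = 1.3892679e-21 calorie ≈ 1.389e-21 calorie (4 s.f.). Final answer: 1.389e-21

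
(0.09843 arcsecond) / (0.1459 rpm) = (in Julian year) 1 arcsecond = 4.8481368e-06 rad, so 0.09843 arcsecond = 0.09843 * 4.8481368e-06 = 4.7720211e-07 rad. 1 rpm = 0.10471976 rad/s, so 0.1459 rpm = 0.1459 * 0.10471976 = 0.015278612 rad/s. Combine: 4.7720211e-07 rad / 0.015278612 rad/s = 3.1233341e-05 s. 1 Julian year = 31557600 s, so 3.1233341e-05 s = 3.1233341e-05 / 31557600 = 9.8972485e-13 Julian year ≈ 9.897e-13 Julian year (4 s.f.). Final answer: 9.897e-13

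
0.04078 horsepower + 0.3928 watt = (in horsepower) 0.04131. Check: 1 horsepower = 745.69987 W, so 0.04078 horsepower = 0.04078 * 745.69987 = 30.409641 W. 0.3928 watt = 0.3928 W. Sum: 30.409641 + 0.3928 = 30.802441 W. 1 horsepower = 745.69987 W, so 30.802441 W = 30.802441 / 745.69987 = 0.041306753 horsepower ≈ 0.04131 horsepower (4 s.f.).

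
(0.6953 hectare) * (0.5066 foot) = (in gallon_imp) 2.362e+05. Check: 1 hectare = 10000 m^2, so 0.6953 hectare = 0.6953 * 10000 = 6953 m^2. 1 foot = 0.3048 m, so 0.5066 foot = 0.5066 * 0.3048 = 0.15441168 m. Combine: 6953 m^2 * 0.15441168 m = 1073.6244 m^3. 1 gallon_imp = 0.00454609 m^3, so 1073.6244 m^3 = 1073.6244 / 0.00454609 = 236164.35 gallon_imp ≈ 2.362e+05 gallon_imp (4 s.f.).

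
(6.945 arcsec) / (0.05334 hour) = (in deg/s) 1 arcsec = 4.8481368e-06 rad, so 6.945 arcsec = 6.945 * 4.8481368e-06 = 3.367031e-05 rad. 1 hour = 3600 s, so 0.05334 hour = 0.05334 * 3600 = 192.024 s. Combine: 3.367031e-05 rad / 192.024 s = 1.7534428e-07 rad/s. 1 deg/s = 0.017453293 rad/s, so 1.7534428e-07 rad/s = 1.7534428e-07 / 0.017453293 = 1.0046487e-05 deg/s ≈ 1.005e-05 deg/s (4 s.f.). Final answer: 1.005e-05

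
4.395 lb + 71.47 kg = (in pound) 1 lb = 0.45359237 kg, so 4.395 lb = 4.395 * 0.45359237 = 1.9935385 kg. 71.47 kg is already in kg. Sum: 1.9935385 + 71.47 = 73.463538 kg. 1 pound = 0.45359237 kg, so 73.463538 kg = 73.463538 / 0.45359237 = 161.95938 pound ≈ 162 pound (4 s.f.). Final answer: 162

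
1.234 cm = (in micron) 1.234e+04. Check: 1 cm = 0.01 m, so 1.234 cm = 1.234 * 0.01 = 0.01234 m. 1 micron = 1e-06 m, so 0.01234 m = 0.01234 / 1e-06 = 12340 micron ≈ 1.234e+04 micron (4 s.f.).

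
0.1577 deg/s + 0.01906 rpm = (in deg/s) 1 deg/s = 0.017453293 rad/s, so 0.1577 deg/s = 0.1577 * 0.017453293 = 0.0027523842 rad/s. 1 rpm = 0.10471976 rad/s, so 0.01906 rpm = 0.01906 * 0.10471976 = 0.0019959585 rad/s. Sum: 0.0027523842 + 0.0019959585 = 0.0047483428 rad/s. 1 deg/s = 0.017453293 rad/s, so 0.0047483428 rad/s = 0.0047483428 / 0.017453293 = 0.27206 deg/s ≈ 0.2721 deg/s (4 s.f.). Final answer: 0.2721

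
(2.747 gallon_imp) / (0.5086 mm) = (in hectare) 0.002455. Check: 1 gallon_imp = 0.00454609 m^3, so 2.747 gallon_imp = 2.747 * 0.00454609 = 0.012488109 m^3. 1 mm = 0.001 m, so 0.5086 mm = 0.5086 * 0.001 = 0.0005086 m. Combine: 0.012488109 m^3 / 0.0005086 m = 24.553892 m^2. 1 hectare = 10000 m^2, so 24.553892 m^2 = 24.553892 / 10000 = 0.0024553892 hectare ≈ 0.002455 hectare (4 s.f.).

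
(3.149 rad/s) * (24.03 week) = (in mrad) 4.577e+10. Check: 3.149 rad/s is already in rad/s. 1 week = 604800 s, so 24.03 week = 24.03 * 604800 = 14533344 s. Combine: 3.149 rad/s * 14533344 s = 45765500 rad. 1 mrad = 0.001 rad, so 45765500 rad = 45765500 / 0.001 = 4.57655e+10 mrad ≈ 4.577e+10 mrad (4 s.f.).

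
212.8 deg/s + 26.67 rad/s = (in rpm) 1 deg/s = 0.017453293 rad/s, so 212.8 deg/s = 212.8 * 0.017453293 = 3.7140606 rad/s. 26.67 rad/s is already in rad/s. Sum: 3.7140606 + 26.67 = 30.384061 rad/s. 1 rpm = 0.10471976 rad/s, so 30.384061 rad/s = 30.384061 / 0.10471976 = 290.14641 rpm ≈ 290.1 rpm (4 s.f.). Final answer: 290.1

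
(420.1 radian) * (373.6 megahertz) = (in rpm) 1.499e+12. Check: 420.1 radian = 420.1 rad. 1 megahertz = 1000000 Hz, so 373.6 megahertz = 373.6 * 1000000 = 3.736e+08 Hz. Combine: 420.1 rad * 3.736e+08 Hz = 1.5694936e+11 rad/s. 1 rpm = 0.10471976 rad/s, so 1.5694936e+11 rad/s = 1.5694936e+11 / 0.10471976 = 1.498756e+12 rpm ≈ 1.499e+12 rpm (4 s.f.).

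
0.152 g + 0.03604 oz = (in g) 1.174. Check: 1 g = 0.001 kg, so 0.152 g = 0.152 * 0.001 = 0.000152 kg. 1 oz = 0.028349523 kg, so 0.03604 oz = 0.03604 * 0.028349523 = 0.0010217168 kg. Sum: 0.000152 + 0.0010217168 = 0.0011737168 kg. 1 g = 0.001 kg, so 0.0011737168 kg = 0.0011737168 / 0.001 = 1.1737168 g ≈ 1.174 g (4 s.f.).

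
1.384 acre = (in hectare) 1 acre = 4046.8564 m^2, so 1.384 acre = 1.384 * 4046.8564 = 5600.8493 m^2. 1 hectare = 10000 m^2, so 5600.8493 m^2 = 5600.8493 / 10000 = 0.56008493 hectare ≈ 0.5601 hectare (4 s.f.). Final answer: 0.5601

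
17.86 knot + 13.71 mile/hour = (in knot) 1 knot = 0.51444444 m/s, so 17.86 knot = 17.86 * 0.51444444 = 9.1879778 m/s. 1 mile/hour = 0.44704 m/s, so 13.71 mile/hour = 13.71 * 0.44704 = 6.1289184 m/s. Sum: 9.1879778 + 6.1289184 = 15.316896 m/s. 1 knot = 0.51444444 m/s, so 15.316896 m/s = 15.316896 / 0.51444444 = 29.773664 knot ≈ 29.77 knot (4 s.f.). Final answer: 29.77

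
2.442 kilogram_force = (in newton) 23.95. Check: 1 kilogram_force = 9.80665 N, so 2.442 kilogram_force = 2.442 * 9.80665 = 23.947839 N. 23.947839 N = 23.947839 newton ≈ 23.95 newton (4 s.f.).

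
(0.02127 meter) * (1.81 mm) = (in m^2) 0.02127 meter = 0.02127 m. 1 mm = 0.001 m, so 1.81 mm = 1.81 * 0.001 = 0.00181 m. Combine: 0.02127 m * 0.00181 m = 3.84987e-05 m^2. Result: 3.84987e-05 m^2 ≈ 3.85e-05 m^2 (4 s.f.). Final answer: 3.85e-05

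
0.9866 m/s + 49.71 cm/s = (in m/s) 1.484. Check: 0.9866 m/s is already in m/s. 1 cm/s = 0.01 m/s, so 49.71 cm/s = 49.71 * 0.01 = 0.4971 m/s. Sum: 0.9866 + 0.4971 = 1.4837 m/s. Result: 1.4837 m/s ≈ 1.484 m/s (4 s.f.).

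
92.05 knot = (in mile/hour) 105.9. Check: 1 knot = 0.51444444 m/s, so 92.05 knot = 92.05 * 0.51444444 = 47.354611 m/s. 1 mile/hour = 0.44704 m/s, so 47.354611 m/s = 47.354611 / 0.44704 = 105.92925 mile/hour ≈ 105.9 mile/hour (4 s.f.).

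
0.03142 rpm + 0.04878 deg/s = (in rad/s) 0.004142. Check: 1 rpm = 0.10471976 rad/s, so 0.03142 rpm = 0.03142 * 0.10471976 = 0.0032902947 rad/s. 1 deg/s = 0.017453293 rad/s, so 0.04878 deg/s = 0.04878 * 0.017453293 = 0.00085137161 rad/s. Sum: 0.0032902947 + 0.00085137161 = 0.0041416663 rad/s. Result: 0.0041416663 rad/s ≈ 0.004142 rad/s (4 s.f.).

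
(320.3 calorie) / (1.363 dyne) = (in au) 0.0006572. Check: 1 calorie = 4.184 J, so 320.3 calorie = 320.3 * 4.184 = 1340.1352 J. 1 dyne = 1e-05 N, so 1.363 dyne = 1.363 * 1e-05 = 1.363e-05 N. Combine: 1340.1352 J / 1.363e-05 N = 98322465 m. 1 au = 1.4959787e+11 m, so 98322465 m = 98322465 / 1.4959787e+11 = 0.00065724508 au ≈ 0.0006572 au (4 s.f.).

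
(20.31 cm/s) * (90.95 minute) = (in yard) 1212. Check: 1 cm/s = 0.01 m/s, so 20.31 cm/s = 20.31 * 0.01 = 0.2031 m/s. 1 minute = 60 s, so 90.95 minute = 90.95 * 60 = 5457 s. Combine: 0.2031 m/s * 5457 s = 1108.3167 m. 1 yard = 0.9144 m, so 1108.3167 m = 1108.3167 / 0.9144 = 1212.0699 yard ≈ 1212 yard (4 s.f.).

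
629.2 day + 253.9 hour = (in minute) 9.213e+05. Check: 1 day = 86400 s, so 629.2 day = 629.2 * 86400 = 54362880 s. 1 hour = 3600 s, so 253.9 hour = 253.9 * 3600 = 914040 s. Sum: 54362880 + 914040 = 55276920 s. 1 minute = 60 s, so 55276920 s = 55276920 / 60 = 921282 minute ≈ 9.213e+05 minute (4 s.f.).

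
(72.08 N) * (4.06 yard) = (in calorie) 63.96. Check: 72.08 N is already in N. 1 yard = 0.9144 m, so 4.06 yard = 4.06 * 0.9144 = 3.712464 m. Combine: 72.08 N * 3.712464 m = 267.59441 J. 1 calorie = 4.184 J, so 267.59441 J = 267.59441 / 4.184 = 63.956598 calorie ≈ 63.96 calorie (4 s.f.).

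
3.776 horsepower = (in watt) 2816. Check: 1 horsepower = 745.69987 W, so 3.776 horsepower = 3.776 * 745.69987 = 2815.7627 W. 2815.7627 W = 2815.7627 watt ≈ 2816 watt (4 s.f.).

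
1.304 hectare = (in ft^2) 1 hectare = 10000 m^2, so 1.304 hectare = 1.304 * 10000 = 13040 m^2. 1 ft^2 = 0.09290304 m^2, so 13040 m^2 = 13040 / 0.09290304 = 140361.39 ft^2 ≈ 1.404e+05 ft^2 (4 s.f.). Final answer: 1.404e+05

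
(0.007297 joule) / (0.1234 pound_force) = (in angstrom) 0.007297 joule = 0.007297 J. 1 pound_force = 4.4482216 N, so 0.1234 pound_force = 0.1234 * 4.4482216 = 0.54891055 N. Combine: 0.007297 J / 0.54891055 N = 0.013293605 m. 1 angstrom = 1e-10 m, so 0.013293605 m = 0.013293605 / 1e-10 = 1.3293605e+08 angstrom ≈ 1.329e+08 angstrom (4 s.f.). Final answer: 1.329e+08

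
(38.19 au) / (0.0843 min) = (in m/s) 1.13e+12. Check: 1 au = 1.4959787e+11 m, so 38.19 au = 38.19 * 1.4959787e+11 = 5.7131427e+12 m. 1 min = 60 s, so 0.0843 min = 0.0843 * 60 = 5.058 s. Combine: 5.7131427e+12 m / 5.058 s = 1.129526e+12 m/s. Result: 1.129526e+12 m/s ≈ 1.13e+12 m/s (4 s.f.).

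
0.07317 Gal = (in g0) 1 Gal = 0.01 m/s^2, so 0.07317 Gal = 0.07317 * 0.01 = 0.0007317 m/s^2. 1 g0 = 9.80665 m/s^2, so 0.0007317 m/s^2 = 0.0007317 / 9.80665 = 7.4612635e-05 g0 ≈ 7.461e-05 g0 (4 s.f.). Final answer: 7.461e-05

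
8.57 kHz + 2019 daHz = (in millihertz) 2.876e+07. Check: 1 kHz = 1000 Hz, so 8.57 kHz = 8.57 * 1000 = 8570 Hz. 1 daHz = 10 Hz, so 2019 daHz = 2019 * 10 = 20190 Hz. Sum: 8570 + 20190 = 28760 Hz. 1 millihertz = 0.001 Hz, so 28760 Hz = 28760 / 0.001 = 28760000 millihertz ≈ 2.876e+07 millihertz (4 s.f.).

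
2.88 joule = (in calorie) 2.88 joule = 2.88 J. 1 calorie = 4.184 J, so 2.88 J = 2.88 / 4.184 = 0.68833652 calorie ≈ 0.6883 calorie (4 s.f.). Final answer: 0.6883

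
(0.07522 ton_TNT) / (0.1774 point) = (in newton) 5.029e+12. Check: 1 ton_TNT = 4.184e+09 J, so 0.07522 ton_TNT = 0.07522 * 4.184e+09 = 3.1472048e+08 J. 1 point = 0.00035277778 m, so 0.1774 point = 0.1774 * 0.00035277778 = 6.2582778e-05 m. Combine: 3.1472048e+08 J / 6.2582778e-05 m = 5.0288672e+12 N. 5.0288672e+12 N = 5.0288672e+12 newton ≈ 5.029e+12 newton (4 s.f.).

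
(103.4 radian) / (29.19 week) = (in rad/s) 103.4 radian = 103.4 rad. 1 week = 604800 s, so 29.19 week = 29.19 * 604800 = 17654112 s. Combine: 103.4 rad / 17654112 s = 5.8569924e-06 rad/s. Result: 5.8569924e-06 rad/s ≈ 5.857e-06 rad/s (4 s.f.). Final answer: 5.857e-06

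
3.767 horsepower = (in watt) 1 horsepower = 745.69987 W, so 3.767 horsepower = 3.767 * 745.69987 = 2809.0514 W. 2809.0514 W = 2809.0514 watt ≈ 2809 watt (4 s.f.). Final answer: 2809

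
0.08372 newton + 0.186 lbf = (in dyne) 9.111e+04. Check: 0.08372 newton = 0.08372 N. 1 lbf = 4.4482216 N, so 0.186 lbf = 0.186 * 4.4482216 = 0.82736922 N. Sum: 0.08372 + 0.82736922 = 0.91108922 N. 1 dyne = 1e-05 N, so 0.91108922 N = 0.91108922 / 1e-05 = 91108.922 dyne ≈ 9.111e+04 dyne (4 s.f.).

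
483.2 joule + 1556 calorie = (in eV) 483.2 joule = 483.2 J. 1 calorie = 4.184 J, so 1556 calorie = 1556 * 4.184 = 6510.304 J. Sum: 483.2 + 6510.304 = 6993.504 J. 1 eV = 1.6021766e-19 J, so 6993.504 J = 6993.504 / 1.6021766e-19 = 4.3650019e+22 eV ≈ 4.365e+22 eV (4 s.f.). Final answer: 4.365e+22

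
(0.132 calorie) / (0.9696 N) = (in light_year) 6.021e-17. Check: 1 calorie = 4.184 J, so 0.132 calorie = 0.132 * 4.184 = 0.552288 J. 0.9696 N is already in N. Combine: 0.552288 J / 0.9696 N = 0.56960396 m. 1 light_year = 9.4607305e+15 m, so 0.56960396 m = 0.56960396 / 9.4607305e+15 = 6.0207186e-17 light_year ≈ 6.021e-17 light_year (4 s.f.).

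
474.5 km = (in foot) 1 km = 1000 m, so 474.5 km = 474.5 * 1000 = 474500 m. 1 foot = 0.3048 m, so 474500 m = 474500 / 0.3048 = 1556758.5 foot ≈ 1.557e+06 foot (4 s.f.). Final answer: 1.557e+06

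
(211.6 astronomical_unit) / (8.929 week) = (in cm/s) 1 astronomical_unit = 1.4959787e+11 m, so 211.6 astronomical_unit = 211.6 * 1.4959787e+11 = 3.1654909e+13 m. 1 week = 604800 s, so 8.929 week = 8.929 * 604800 = 5400259.2 s. Combine: 3.1654909e+13 m / 5400259.2 s = 5861738.9 m/s. 1 cm/s = 0.01 m/s, so 5861738.9 m/s = 5861738.9 / 0.01 = 5.8617389e+08 cm/s ≈ 5.862e+08 cm/s (4 s.f.). Final answer: 5.862e+08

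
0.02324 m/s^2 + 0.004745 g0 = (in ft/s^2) 0.02324 m/s^2 is already in m/s^2. 1 g0 = 9.80665 m/s^2, so 0.004745 g0 = 0.004745 * 9.80665 = 0.046532554 m/s^2. Sum: 0.02324 + 0.046532554 = 0.069772554 m/s^2. 1 ft/s^2 = 0.3048 m/s^2, so 0.069772554 m/s^2 = 0.069772554 / 0.3048 = 0.22891258 ft/s^2 ≈ 0.2289 ft/s^2 (4 s.f.). Final answer: 0.2289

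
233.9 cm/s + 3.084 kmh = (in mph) 1 cm/s = 0.01 m/s, so 233.9 cm/s = 233.9 * 0.01 = 2.339 m/s. 1 kmh = 0.27777778 m/s, so 3.084 kmh = 3.084 * 0.27777778 = 0.85666667 m/s. Sum: 2.339 + 0.85666667 = 3.1956667 m/s. 1 mph = 0.44704 m/s, so 3.1956667 m/s = 3.1956667 / 0.44704 = 7.1485027 mph ≈ 7.149 mph (4 s.f.). Final answer: 7.149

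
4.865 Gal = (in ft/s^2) 1 Gal = 0.01 m/s^2, so 4.865 Gal = 4.865 * 0.01 = 0.04865 m/s^2. 1 ft/s^2 = 0.3048 m/s^2, so 0.04865 m/s^2 = 0.04865 / 0.3048 = 0.15961286 ft/s^2 ≈ 0.1596 ft/s^2 (4 s.f.). Final answer: 0.1596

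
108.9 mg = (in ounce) 1 mg = 1e-06 kg, so 108.9 mg = 108.9 * 1e-06 = 0.0001089 kg. 1 ounce = 0.028349523 kg, so 0.0001089 kg = 0.0001089 / 0.028349523 = 0.0038413345 ounce ≈ 0.003841 ounce (4 s.f.). Final answer: 0.003841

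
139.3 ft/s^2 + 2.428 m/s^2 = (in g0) 1 ft/s^2 = 0.3048 m/s^2, so 139.3 ft/s^2 = 139.3 * 0.3048 = 42.45864 m/s^2. 2.428 m/s^2 is already in m/s^2. Sum: 42.45864 + 2.428 = 44.88664 m/s^2. 1 g0 = 9.80665 m/s^2, so 44.88664 m/s^2 = 44.88664 / 9.80665 = 4.5771635 g0 ≈ 4.577 g0 (4 s.f.). Final answer: 4.577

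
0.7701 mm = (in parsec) 1 mm = 0.001 m, so 0.7701 mm = 0.7701 * 0.001 = 0.0007701 m. 1 parsec = 3.0856776e+16 m, so 0.0007701 m = 0.0007701 / 3.0856776e+16 = 2.4957241e-20 parsec ≈ 2.496e-20 parsec (4 s.f.). Final answer: 2.496e-20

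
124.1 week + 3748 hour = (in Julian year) 1 week = 604800 s, so 124.1 week = 124.1 * 604800 = 75055680 s. 1 hour = 3600 s, so 3748 hour = 3748 * 3600 = 13492800 s. Sum: 75055680 + 13492800 = 88548480 s. 1 Julian year = 31557600 s, so 88548480 s = 88548480 / 31557600 = 2.805932 Julian year ≈ 2.806 Julian year (4 s.f.). Final answer: 2.806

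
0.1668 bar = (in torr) 1 bar = 100000 Pa, so 0.1668 bar = 0.1668 * 100000 = 16680 Pa. 1 torr = 133.32237 Pa, so 16680 Pa = 16680 / 133.32237 = 125.11029 torr ≈ 125.1 torr (4 s.f.). Final answer: 125.1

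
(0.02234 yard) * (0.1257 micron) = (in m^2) 1 yard = 0.9144 m, so 0.02234 yard = 0.02234 * 0.9144 = 0.020427696 m. 1 micron = 1e-06 m, so 0.1257 micron = 0.1257 * 1e-06 = 1.257e-07 m. Combine: 0.020427696 m * 1.257e-07 m = 2.5677614e-09 m^2. Result: 2.5677614e-09 m^2 ≈ 2.568e-09 m^2 (4 s.f.). Final answer: 2.568e-09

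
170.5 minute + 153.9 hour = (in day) 1 minute = 60 s, so 170.5 minute = 170.5 * 60 = 10230 s. 1 hour = 3600 s, so 153.9 hour = 153.9 * 3600 = 554040 s. Sum: 10230 + 554040 = 564270 s. 1 day = 86400 s, so 564270 s = 564270 / 86400 = 6.5309028 day ≈ 6.531 day (4 s.f.). Final answer: 6.531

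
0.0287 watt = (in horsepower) 0.0287 watt = 0.0287 W. 1 horsepower = 745.69987 W, so 0.0287 W = 0.0287 / 745.69987 = 3.8487334e-05 horsepower ≈ 3.849e-05 horsepower (4 s.f.). Final answer: 3.849e-05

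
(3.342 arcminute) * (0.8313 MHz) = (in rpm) 1 arcminute = 0.00029088821 rad, so 3.342 arcminute = 3.342 * 0.00029088821 = 0.00097214839 rad. 1 MHz = 1000000 Hz, so 0.8313 MHz = 0.8313 * 1000000 = 831300 Hz. Combine: 0.00097214839 rad * 831300 Hz = 808.14696 rad/s. 1 rpm = 0.10471976 rad/s, so 808.14696 rad/s = 808.14696 / 0.10471976 = 7717.235 rpm ≈ 7717 rpm (4 s.f.). Final answer: 7717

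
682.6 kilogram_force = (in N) 1 kilogram_force = 9.80665 N, so 682.6 kilogram_force = 682.6 * 9.80665 = 6694.0193 N. Result: 6694.0193 N ≈ 6694 N (4 s.f.). Final answer: 6694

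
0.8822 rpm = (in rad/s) 1 rpm = 0.10471976 rad/s, so 0.8822 rpm = 0.8822 * 0.10471976 = 0.092383768 rad/s. Result: 0.092383768 rad/s ≈ 0.09238 rad/s (4 s.f.). Final answer: 0.09238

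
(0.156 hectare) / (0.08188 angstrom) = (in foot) 1 hectare = 10000 m^2, so 0.156 hectare = 0.156 * 10000 = 1560 m^2. 1 angstrom = 1e-10 m, so 0.08188 angstrom = 0.08188 * 1e-10 = 8.188e-12 m. Combine: 1560 m^2 / 8.188e-12 m = 1.9052272e+14 m. 1 foot = 0.3048 m, so 1.9052272e+14 m = 1.9052272e+14 / 0.3048 = 6.2507453e+14 foot ≈ 6.251e+14 foot (4 s.f.). Final answer: 6.251e+14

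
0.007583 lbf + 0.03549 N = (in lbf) 1 lbf = 4.4482216 N, so 0.007583 lbf = 0.007583 * 4.4482216 = 0.033730865 N. 0.03549 N is already in N. Sum: 0.033730865 + 0.03549 = 0.069220865 N. 1 lbf = 4.4482216 N, so 0.069220865 N = 0.069220865 / 4.4482216 = 0.015561469 lbf ≈ 0.01556 lbf (4 s.f.). Final answer: 0.01556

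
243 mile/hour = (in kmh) 391.1. Check: 1 mile/hour = 0.44704 m/s, so 243 mile/hour = 243 * 0.44704 = 108.63072 m/s. 1 kmh = 0.27777778 m/s, so 108.63072 m/s = 108.63072 / 0.27777778 = 391.07059 kmh ≈ 391.1 kmh (4 s.f.).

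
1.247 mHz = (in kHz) 1.247e-06. Check: 1 mHz = 0.001 Hz, so 1.247 mHz = 1.247 * 0.001 = 0.001247 Hz. 1 kHz = 1000 Hz, so 0.001247 Hz = 0.001247 / 1000 = 1.247e-06 kHz.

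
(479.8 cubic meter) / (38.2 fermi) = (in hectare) 479.8 cubic meter = 479.8 m^3. 1 fermi = 1e-15 m, so 38.2 fermi = 38.2 * 1e-15 = 3.82e-14 m. Combine: 479.8 m^3 / 3.82e-14 m = 1.2560209e+16 m^2. 1 hectare = 10000 m^2, so 1.2560209e+16 m^2 = 1.2560209e+16 / 10000 = 1.2560209e+12 hectare ≈ 1.256e+12 hectare (4 s.f.). Final answer: 1.256e+12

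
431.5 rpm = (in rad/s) 1 rpm = 0.10471976 rad/s, so 431.5 rpm = 431.5 * 0.10471976 = 45.186574 rad/s. Result: 45.186574 rad/s ≈ 45.19 rad/s (4 s.f.). Final answer: 45.19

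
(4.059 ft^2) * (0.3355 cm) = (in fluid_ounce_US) 1 ft^2 = 0.09290304 m^2, so 4.059 ft^2 = 4.059 * 0.09290304 = 0.37709344 m^2. 1 cm = 0.01 m, so 0.3355 cm = 0.3355 * 0.01 = 0.003355 m. Combine: 0.37709344 m^2 * 0.003355 m = 0.0012651485 m^3. 1 fluid_ounce_US = 2.957353e-05 m^3, so 0.0012651485 m^3 = 0.0012651485 / 2.957353e-05 = 42.77976 fluid_ounce_US ≈ 42.78 fluid_ounce_US (4 s.f.). Final answer: 42.78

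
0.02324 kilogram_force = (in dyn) 2.279e+04. Check: 1 kilogram_force = 9.80665 N, so 0.02324 kilogram_force = 0.02324 * 9.80665 = 0.22790655 N. 1 dyn = 1e-05 N, so 0.22790655 N = 0.22790655 / 1e-05 = 22790.655 dyn ≈ 2.279e+04 dyn (4 s.f.).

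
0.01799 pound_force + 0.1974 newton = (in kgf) 0.02829. Check: 1 pound_force = 4.4482216 N, so 0.01799 pound_force = 0.01799 * 4.4482216 = 0.080023507 N. 0.1974 newton = 0.1974 N. Sum: 0.080023507 + 0.1974 = 0.27742351 N. 1 kgf = 9.80665 N, so 0.27742351 N = 0.27742351 / 9.80665 = 0.028289325 kgf ≈ 0.02829 kgf (4 s.f.).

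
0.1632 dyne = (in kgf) 1 dyne = 1e-05 N, so 0.1632 dyne = 0.1632 * 1e-05 = 1.632e-06 N. 1 kgf = 9.80665 N, so 1.632e-06 N = 1.632e-06 / 9.80665 = 1.6641769e-07 kgf ≈ 1.664e-07 kgf (4 s.f.). Final answer: 1.664e-07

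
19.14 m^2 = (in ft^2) 206. Check: 1 ft^2 = 0.09290304 m^2, so 19.14 m^2 = 19.14 / 0.09290304 = 206.02125 ft^2 ≈ 206 ft^2 (4 s.f.).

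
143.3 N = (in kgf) 1 kgf = 9.80665 N, so 143.3 N = 143.3 / 9.80665 = 14.612533 kgf ≈ 14.61 kgf (4 s.f.). Final answer: 14.61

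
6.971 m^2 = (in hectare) 0.0006971. Check: 1 hectare = 10000 m^2, so 6.971 m^2 = 6.971 / 10000 = 0.0006971 hectare.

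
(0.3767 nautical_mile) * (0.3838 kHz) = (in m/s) 2.678e+05. Check: 1 nautical_mile = 1852 m, so 0.3767 nautical_mile = 0.3767 * 1852 = 697.6484 m. 1 kHz = 1000 Hz, so 0.3838 kHz = 0.3838 * 1000 = 383.8 Hz. Combine: 697.6484 m * 383.8 Hz = 267757.46 m/s. Result: 267757.46 m/s ≈ 2.678e+05 m/s (4 s.f.).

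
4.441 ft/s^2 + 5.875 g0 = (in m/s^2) 1 ft/s^2 = 0.3048 m/s^2, so 4.441 ft/s^2 = 4.441 * 0.3048 = 1.3536168 m/s^2. 1 g0 = 9.80665 m/s^2, so 5.875 g0 = 5.875 * 9.80665 = 57.614069 m/s^2. Sum: 1.3536168 + 57.614069 = 58.967686 m/s^2. Result: 58.967686 m/s^2 ≈ 58.97 m/s^2 (4 s.f.). Final answer: 58.97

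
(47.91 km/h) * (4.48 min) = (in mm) 1 km/h = 0.27777778 m/s, so 47.91 km/h = 47.91 * 0.27777778 = 13.308333 m/s. 1 min = 60 s, so 4.48 min = 4.48 * 60 = 268.8 s. Combine: 13.308333 m/s * 268.8 s = 3577.28 m. 1 mm = 0.001 m, so 3577.28 m = 3577.28 / 0.001 = 3577280 mm ≈ 3.577e+06 mm (4 s.f.). Final answer: 3.577e+06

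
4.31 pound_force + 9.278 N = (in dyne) 1 pound_force = 4.4482216 N, so 4.31 pound_force = 4.31 * 4.4482216 = 19.171835 N. 9.278 N is already in N. Sum: 19.171835 + 9.278 = 28.449835 N. 1 dyne = 1e-05 N, so 28.449835 N = 28.449835 / 1e-05 = 2844983.5 dyne ≈ 2.845e+06 dyne (4 s.f.). Final answer: 2.845e+06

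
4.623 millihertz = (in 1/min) 0.2774. Check: 1 millihertz = 0.001 Hz, so 4.623 millihertz = 4.623 * 0.001 = 0.004623 Hz. 1 1/min = 0.016666667 Hz, so 0.004623 Hz = 0.004623 / 0.016666667 = 0.27738 1/min ≈ 0.2774 1/min (4 s.f.).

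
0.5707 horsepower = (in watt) 425.6. Check: 1 horsepower = 745.69987 W, so 0.5707 horsepower = 0.5707 * 745.69987 = 425.57092 W. 425.57092 W = 425.57092 watt ≈ 425.6 watt (4 s.f.).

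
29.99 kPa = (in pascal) 1 kPa = 1000 Pa, so 29.99 kPa = 29.99 * 1000 = 29990 Pa. 29990 Pa = 29990 pascal ≈ 2.999e+04 pascal (4 s.f.). Final answer: 2.999e+04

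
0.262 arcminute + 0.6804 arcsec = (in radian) 1 arcminute = 0.00029088821 rad, so 0.262 arcminute = 0.262 * 0.00029088821 = 7.6212711e-05 rad. 1 arcsec = 4.8481368e-06 rad, so 0.6804 arcsec = 0.6804 * 4.8481368e-06 = 3.2986723e-06 rad. Sum: 7.6212711e-05 + 3.2986723e-06 = 7.9511383e-05 rad. 7.9511383e-05 rad = 7.9511383e-05 radian ≈ 7.951e-05 radian (4 s.f.). Final answer: 7.951e-05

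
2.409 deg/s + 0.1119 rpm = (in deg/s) 1 deg/s = 0.017453293 rad/s, so 2.409 deg/s = 2.409 * 0.017453293 = 0.042044982 rad/s. 1 rpm = 0.10471976 rad/s, so 0.1119 rpm = 0.1119 * 0.10471976 = 0.011718141 rad/s. Sum: 0.042044982 + 0.011718141 = 0.053763122 rad/s. 1 deg/s = 0.017453293 rad/s, so 0.053763122 rad/s = 0.053763122 / 0.017453293 = 3.0804 deg/s ≈ 3.08 deg/s (4 s.f.). Final answer: 3.08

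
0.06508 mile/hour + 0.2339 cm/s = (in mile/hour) 1 mile/hour = 0.44704 m/s, so 0.06508 mile/hour = 0.06508 * 0.44704 = 0.029093363 m/s. 1 cm/s = 0.01 m/s, so 0.2339 cm/s = 0.2339 * 0.01 = 0.002339 m/s. Sum: 0.029093363 + 0.002339 = 0.031432363 m/s. 1 mile/hour = 0.44704 m/s, so 0.031432363 m/s = 0.031432363 / 0.44704 = 0.070312194 mile/hour ≈ 0.07031 mile/hour (4 s.f.). Final answer: 0.07031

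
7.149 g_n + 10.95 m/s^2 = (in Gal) 8106. Check: 1 g_n = 9.80665 m/s^2, so 7.149 g_n = 7.149 * 9.80665 = 70.107741 m/s^2. 10.95 m/s^2 is already in m/s^2. Sum: 70.107741 + 10.95 = 81.057741 m/s^2. 1 Gal = 0.01 m/s^2, so 81.057741 m/s^2 = 81.057741 / 0.01 = 8105.7741 Gal ≈ 8106 Gal (4 s.f.).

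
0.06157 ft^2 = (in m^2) 1 ft^2 = 0.09290304 m^2, so 0.06157 ft^2 = 0.06157 * 0.09290304 = 0.0057200402 m^2. Result: 0.0057200402 m^2 ≈ 0.00572 m^2 (4 s.f.). Final answer: 0.00572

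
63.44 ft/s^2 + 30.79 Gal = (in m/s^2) 19.64. Check: 1 ft/s^2 = 0.3048 m/s^2, so 63.44 ft/s^2 = 63.44 * 0.3048 = 19.336512 m/s^2. 1 Gal = 0.01 m/s^2, so 30.79 Gal = 30.79 * 0.01 = 0.3079 m/s^2. Sum: 19.336512 + 0.3079 = 19.644412 m/s^2. Result: 19.644412 m/s^2 ≈ 19.64 m/s^2 (4 s.f.).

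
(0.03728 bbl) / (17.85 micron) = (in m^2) 332. Check: 1 bbl = 0.15898729 m^3, so 0.03728 bbl = 0.03728 * 0.15898729 = 0.0059270464 m^3. 1 micron = 1e-06 m, so 17.85 micron = 17.85 * 1e-06 = 1.785e-05 m. Combine: 0.0059270464 m^3 / 1.785e-05 m = 332.04741 m^2. Result: 332.04741 m^2 ≈ 332 m^2 (4 s.f.).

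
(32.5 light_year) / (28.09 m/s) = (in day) 1.267e+11. Check: 1 light_year = 9.4607305e+15 m, so 32.5 light_year = 32.5 * 9.4607305e+15 = 3.0747374e+17 m. 28.09 m/s is already in m/s. Combine: 3.0747374e+17 m / 28.09 m/s = 1.0946021e+16 s. 1 day = 86400 s, so 1.0946021e+16 s = 1.0946021e+16 / 86400 = 1.2669006e+11 day ≈ 1.267e+11 day (4 s.f.).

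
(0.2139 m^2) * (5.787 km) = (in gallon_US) 0.2139 m^2 is already in m^2. 1 km = 1000 m, so 5.787 km = 5.787 * 1000 = 5787 m. Combine: 0.2139 m^2 * 5787 m = 1237.8393 m^3. 1 gallon_US = 0.0037854118 m^3, so 1237.8393 m^3 = 1237.8393 / 0.0037854118 = 327002.55 gallon_US ≈ 3.27e+05 gallon_US (4 s.f.). Final answer: 3.27e+05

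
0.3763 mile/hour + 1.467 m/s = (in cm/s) 1 mile/hour = 0.44704 m/s, so 0.3763 mile/hour = 0.3763 * 0.44704 = 0.16822115 m/s. 1.467 m/s is already in m/s. Sum: 0.16822115 + 1.467 = 1.6352212 m/s. 1 cm/s = 0.01 m/s, so 1.6352212 m/s = 1.6352212 / 0.01 = 163.52212 cm/s ≈ 163.5 cm/s (4 s.f.). Final answer: 163.5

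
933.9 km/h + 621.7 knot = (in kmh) 1 km/h = 0.27777778 m/s, so 933.9 km/h = 933.9 * 0.27777778 = 259.41667 m/s. 1 knot = 0.51444444 m/s, so 621.7 knot = 621.7 * 0.51444444 = 319.83011 m/s. Sum: 259.41667 + 319.83011 = 579.24678 m/s. 1 kmh = 0.27777778 m/s, so 579.24678 m/s = 579.24678 / 0.27777778 = 2085.2884 kmh ≈ 2085 kmh (4 s.f.). Final answer: 2085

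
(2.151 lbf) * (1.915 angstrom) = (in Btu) 1.737e-12. Check: 1 lbf = 4.4482216 N, so 2.151 lbf = 2.151 * 4.4482216 = 9.5681247 N. 1 angstrom = 1e-10 m, so 1.915 angstrom = 1.915 * 1e-10 = 1.915e-10 m. Combine: 9.5681247 N * 1.915e-10 m = 1.8322959e-09 J. 1 Btu = 1055.0559 J, so 1.8322959e-09 J = 1.8322959e-09 / 1055.0559 = 1.7366814e-12 Btu ≈ 1.737e-12 Btu (4 s.f.).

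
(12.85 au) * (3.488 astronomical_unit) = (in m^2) 1 au = 1.4959787e+11 m, so 12.85 au = 12.85 * 1.4959787e+11 = 1.9223326e+12 m. 1 astronomical_unit = 1.4959787e+11 m, so 3.488 astronomical_unit = 3.488 * 1.4959787e+11 = 5.2179737e+11 m. Combine: 1.9223326e+12 m * 5.2179737e+11 m = 1.0030681e+24 m^2. Result: 1.0030681e+24 m^2 ≈ 1.003e+24 m^2 (4 s.f.). Final answer: 1.003e+24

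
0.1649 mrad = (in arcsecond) 1 mrad = 0.001 rad, so 0.1649 mrad = 0.1649 * 0.001 = 0.0001649 rad. 1 arcsecond = 4.8481368e-06 rad, so 0.0001649 rad = 0.0001649 / 4.8481368e-06 = 34.013067 arcsecond ≈ 34.01 arcsecond (4 s.f.). Final answer: 34.01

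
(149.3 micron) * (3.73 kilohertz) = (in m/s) 0.5569. Check: 1 micron = 1e-06 m, so 149.3 micron = 149.3 * 1e-06 = 0.0001493 m. 1 kilohertz = 1000 Hz, so 3.73 kilohertz = 3.73 * 1000 = 3730 Hz. Combine: 0.0001493 m * 3730 Hz = 0.556889 m/s. Result: 0.556889 m/s ≈ 0.5569 m/s (4 s.f.).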